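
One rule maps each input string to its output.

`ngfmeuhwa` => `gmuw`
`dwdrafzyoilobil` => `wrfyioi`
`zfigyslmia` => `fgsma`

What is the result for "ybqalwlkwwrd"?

bawkwd

The rule is to keep every other character starting from the second (positions 2nd, 4th, 6th, ...).
So "ybqalwlkwwrd" becomes "bawkwd".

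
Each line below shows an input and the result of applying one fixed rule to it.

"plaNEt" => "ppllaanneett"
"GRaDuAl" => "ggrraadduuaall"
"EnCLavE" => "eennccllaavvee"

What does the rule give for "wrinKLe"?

In each case the input is transformed by: double every character, then convert every letter to lowercase.
Working it through for "wrinKLe": intermediate "wwrriinnKKLLee", final "wwrriinnkkllee".

wwrriinnkkllee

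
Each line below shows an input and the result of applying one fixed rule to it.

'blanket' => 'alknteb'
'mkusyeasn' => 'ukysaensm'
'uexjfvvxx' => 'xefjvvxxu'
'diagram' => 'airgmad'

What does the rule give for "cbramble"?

rbmalbce

Looking at the pairs, the operation is to move the first character to the end, then swap each adjacent pair of characters (1↔2, 3↔4, ...).
Working it through for "cbramble": intermediate "bramblec", final "rbmalbce".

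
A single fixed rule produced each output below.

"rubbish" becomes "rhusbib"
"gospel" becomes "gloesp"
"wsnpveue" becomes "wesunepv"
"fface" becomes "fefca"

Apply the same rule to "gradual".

glraaud

The transformation: take characters alternately from the front and the back (1st, last, 2nd, 2nd-last, ...).
For "gradual" the result is "glraaud".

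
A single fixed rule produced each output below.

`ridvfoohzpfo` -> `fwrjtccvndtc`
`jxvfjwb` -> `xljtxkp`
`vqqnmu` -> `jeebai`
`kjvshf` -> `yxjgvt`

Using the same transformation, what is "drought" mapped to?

rfciuvh

Each output is the input with this applied: shift every letter 12 places backward in the alphabet (wrapping around).
"drought" → "rfciuvh".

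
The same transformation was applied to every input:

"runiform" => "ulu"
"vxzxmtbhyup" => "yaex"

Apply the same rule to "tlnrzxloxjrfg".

wuomj

What's happening: keep one character in every 3, starting at position 1 (positions 1st, 4th, 7th, ...), then shift every letter 3 places forward in the alphabet (wrapping around).
For "tlnrzxloxjrfg", step one produces "trljg"; step two turns that into "wuomj".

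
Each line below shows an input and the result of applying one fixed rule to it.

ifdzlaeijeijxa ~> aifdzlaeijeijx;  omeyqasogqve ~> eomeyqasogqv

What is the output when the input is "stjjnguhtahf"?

fstjjnguhtah

The pattern: move the last character to the front.
So "stjjnguhtahf" becomes "fstjjnguhtah".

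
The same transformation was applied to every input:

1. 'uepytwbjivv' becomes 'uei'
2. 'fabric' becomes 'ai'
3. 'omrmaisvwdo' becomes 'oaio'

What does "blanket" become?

Looking at the pairs, the operation is to keep only the vowels.
Applying that to "blanket" gives "ae".

ae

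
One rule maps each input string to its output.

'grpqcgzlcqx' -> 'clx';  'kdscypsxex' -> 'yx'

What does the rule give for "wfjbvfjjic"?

vj

What's happening: delete the first 3 characters, then keep one character in every 3, starting at position 2 (positions 2nd, 5th, 8th, ...).
On "wfjbvfjjic": the first step gives "bvfjjic", and the second then gives "vj".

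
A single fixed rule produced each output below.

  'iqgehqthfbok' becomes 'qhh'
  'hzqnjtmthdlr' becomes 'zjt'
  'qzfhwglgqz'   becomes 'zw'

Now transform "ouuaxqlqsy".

What's happening: delete the last 3 characters, then keep one character in every 3, starting at position 2 (positions 2nd, 5th, 8th, ...).
Working it through for "ouuaxqlqsy": intermediate "ouuaxql", final "ux".
(Check on "qzfhwglgqz": → "qzfhwgl" → "zw" ✓)

ux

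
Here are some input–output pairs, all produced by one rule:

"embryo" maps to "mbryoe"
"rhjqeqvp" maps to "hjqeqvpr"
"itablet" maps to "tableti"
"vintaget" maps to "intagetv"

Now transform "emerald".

The pattern: move the first character to the end.
So "emerald" becomes "meralde".

meralde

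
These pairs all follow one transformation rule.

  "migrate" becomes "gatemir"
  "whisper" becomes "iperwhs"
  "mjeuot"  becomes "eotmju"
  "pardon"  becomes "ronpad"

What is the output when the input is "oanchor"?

Looking at the pairs, the operation is to move the first 3 characters to the end (rotate left by 3), then swap the first and last characters.
Working it through for "oanchor": intermediate "choroan", final "nhoroac".

nhoroac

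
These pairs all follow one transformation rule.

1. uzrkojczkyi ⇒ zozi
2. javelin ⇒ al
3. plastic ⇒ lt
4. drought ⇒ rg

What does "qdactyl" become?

dt

The rule is to keep one character in every 3, starting at position 2 (positions 2nd, 5th, 8th, ...).
Applying that to "qdactyl" gives "dt".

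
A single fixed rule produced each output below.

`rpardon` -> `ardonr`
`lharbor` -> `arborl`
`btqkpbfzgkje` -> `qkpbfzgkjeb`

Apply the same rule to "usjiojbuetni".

jiojbuetniu

The rule is to move the first character to the end, then delete the first character.
On "usjiojbuetni": the first step gives "sjiojbuetniu", and the second then gives "jiojbuetniu".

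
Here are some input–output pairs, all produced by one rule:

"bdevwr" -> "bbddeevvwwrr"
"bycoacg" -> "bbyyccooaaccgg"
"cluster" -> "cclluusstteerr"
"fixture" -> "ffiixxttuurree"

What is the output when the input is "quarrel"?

The transformation: double every character.
On "quarrel" that produces "qquuaarrrreell".

qquuaarrrreell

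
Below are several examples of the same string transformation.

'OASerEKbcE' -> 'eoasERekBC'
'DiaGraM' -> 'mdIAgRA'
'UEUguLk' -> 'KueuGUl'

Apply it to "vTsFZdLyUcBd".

DVtSfzDlYuCb

The pattern: flip the case of every letter, then move the last character to the front.
For "vTsFZdLyUcBd", step one produces "VtSfzDlYuCbD"; step two turns that into "DVtSfzDlYuCb".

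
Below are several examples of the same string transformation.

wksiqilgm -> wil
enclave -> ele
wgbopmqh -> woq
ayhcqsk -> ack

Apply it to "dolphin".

dpn

In each case the input is transformed by: keep one character in every 3, starting at position 1 (positions 1st, 4th, 7th, ...).
Doing the same to "dolphin": "dpn".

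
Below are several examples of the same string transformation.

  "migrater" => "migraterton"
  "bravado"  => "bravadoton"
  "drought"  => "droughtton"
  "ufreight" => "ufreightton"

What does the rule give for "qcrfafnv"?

Each output is the input with this applied: append "ton".
On "qcrfafnv" that produces "qcrfafnvton".

qcrfafnvton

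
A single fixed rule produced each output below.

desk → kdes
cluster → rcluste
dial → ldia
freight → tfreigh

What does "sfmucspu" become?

The transformation: move the last character to the front.
So "sfmucspu" becomes "usfmucsp".

usfmucsp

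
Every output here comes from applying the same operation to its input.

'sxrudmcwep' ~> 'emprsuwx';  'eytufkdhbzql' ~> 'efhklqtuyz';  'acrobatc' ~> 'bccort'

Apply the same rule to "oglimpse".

ilmops

The pattern: sort the characters into alphabetical order, then delete the first 2 characters.
Applying both steps to "oglimpse": "egilmops", then "ilmops".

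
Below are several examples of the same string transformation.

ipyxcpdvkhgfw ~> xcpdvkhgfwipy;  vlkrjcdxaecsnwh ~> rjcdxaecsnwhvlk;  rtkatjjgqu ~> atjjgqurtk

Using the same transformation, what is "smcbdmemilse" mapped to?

bdmemilsesmc

The pattern: move the first 3 characters to the end (rotate left by 3).
So "smcbdmemilse" becomes "bdmemilsesmc".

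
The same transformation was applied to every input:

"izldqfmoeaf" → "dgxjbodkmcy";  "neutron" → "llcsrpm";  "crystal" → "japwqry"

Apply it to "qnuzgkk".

In each case the input is transformed by: move the last character to the front, then shift every letter 2 places backward in the alphabet (wrapping around).
Applying both steps to "qnuzgkk": "kqnuzgk", then "iolsxei".

iolsxei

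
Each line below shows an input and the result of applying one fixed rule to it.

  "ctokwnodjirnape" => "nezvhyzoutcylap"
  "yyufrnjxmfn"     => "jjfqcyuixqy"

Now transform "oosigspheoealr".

zzdtrdaspzplwc

The pattern: shift every letter 11 places forward in the alphabet (wrapping around).
"oosigspheoealr" → "zzdtrdaspzplwc".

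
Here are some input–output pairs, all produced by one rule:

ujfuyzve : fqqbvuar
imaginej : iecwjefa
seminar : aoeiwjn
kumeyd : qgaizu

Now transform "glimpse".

hcieola

The transformation: shift every letter 4 places backward in the alphabet (wrapping around), then swap each adjacent pair of characters (1↔2, 3↔4, ...).
On "glimpse" that produces "hcieola".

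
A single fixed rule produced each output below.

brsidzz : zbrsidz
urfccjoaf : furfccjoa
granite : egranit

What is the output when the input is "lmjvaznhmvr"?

Each output is the input with this applied: move the last character to the front.
"lmjvaznhmvr" → "rlmjvaznhmv".

rlmjvaznhmv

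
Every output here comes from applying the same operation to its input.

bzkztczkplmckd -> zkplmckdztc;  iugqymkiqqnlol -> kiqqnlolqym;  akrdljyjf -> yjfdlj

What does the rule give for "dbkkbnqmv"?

The rule is to delete the first 3 characters, then move the first 3 characters to the end (rotate left by 3).
On "dbkkbnqmv": the first step gives "kbnqmv", and the second then gives "qmvkbn".

qmvkbn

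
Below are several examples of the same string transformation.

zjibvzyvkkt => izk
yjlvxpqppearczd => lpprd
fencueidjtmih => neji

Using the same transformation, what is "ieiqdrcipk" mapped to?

irp

What's happening: keep one character in every 3, starting at position 3 (positions 3rd, 6th, 9th, ...).
On "ieiqdrcipk" that produces "irp".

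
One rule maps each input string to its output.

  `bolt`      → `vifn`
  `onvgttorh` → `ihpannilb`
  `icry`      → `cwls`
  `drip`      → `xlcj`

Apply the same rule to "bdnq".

In each case the input is transformed by: shift every letter 6 places backward in the alphabet (wrapping around).
For "bdnq" the result is "vxhk".

vxhk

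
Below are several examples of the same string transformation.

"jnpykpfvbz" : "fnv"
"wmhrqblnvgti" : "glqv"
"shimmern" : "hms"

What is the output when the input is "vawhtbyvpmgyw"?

Rule — sort the characters into alphabetical order, then keep one character in every 3, starting at position 2 (positions 2nd, 5th, 8th, ...).
Working it through for "vawhtbyvpmgyw": intermediate "abghmptvvwwyy", final "bmvw".

bmvw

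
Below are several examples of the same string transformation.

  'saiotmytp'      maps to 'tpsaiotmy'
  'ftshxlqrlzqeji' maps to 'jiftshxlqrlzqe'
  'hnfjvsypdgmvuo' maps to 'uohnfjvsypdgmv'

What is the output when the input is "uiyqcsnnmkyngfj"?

fjuiyqcsnnmkyng

Each output is the input with this applied: move the last 2 characters to the front (rotate right by 2).
"uiyqcsnnmkyngfj" → "fjuiyqcsnnmkyng".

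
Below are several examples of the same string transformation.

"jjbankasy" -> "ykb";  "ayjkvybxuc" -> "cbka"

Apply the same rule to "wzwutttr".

rtz

The rule is to reverse the string, then keep one character in every 3, starting at position 1 (positions 1st, 4th, 7th, ...).
Working it through for "wzwutttr": intermediate "rtttuwzw", final "rtz".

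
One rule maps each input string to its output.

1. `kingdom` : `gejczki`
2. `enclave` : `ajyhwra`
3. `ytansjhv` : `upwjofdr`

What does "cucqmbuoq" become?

Each output is the input with this applied: shift every letter 4 places backward in the alphabet (wrapping around).
On "cucqmbuoq" that produces "yqymixqkm".

yqymixqkm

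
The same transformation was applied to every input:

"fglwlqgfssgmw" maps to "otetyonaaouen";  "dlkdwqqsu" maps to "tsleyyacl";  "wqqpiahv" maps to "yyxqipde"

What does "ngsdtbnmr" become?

What's happening: shift every letter 8 places forward in the alphabet (wrapping around), then move the first character to the end.
So "ngsdtbnmr" becomes "oalbjvuzv".

oalbjvuzv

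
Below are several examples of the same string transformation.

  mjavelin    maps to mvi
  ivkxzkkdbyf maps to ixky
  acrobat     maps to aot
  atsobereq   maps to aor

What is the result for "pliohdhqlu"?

pohu

The rule is to keep one character in every 3, starting at position 1 (positions 1st, 4th, 7th, ...).
"pliohdhqlu" → "pohu".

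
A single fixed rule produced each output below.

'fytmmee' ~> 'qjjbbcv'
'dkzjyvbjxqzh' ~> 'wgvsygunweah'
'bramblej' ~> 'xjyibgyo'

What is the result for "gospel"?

pmbidl

Rule — shift every letter 3 places backward in the alphabet (wrapping around), then move the first 2 characters to the end (rotate left by 2).
For "gospel", step one produces "dlpmbi"; step two turns that into "pmbidl".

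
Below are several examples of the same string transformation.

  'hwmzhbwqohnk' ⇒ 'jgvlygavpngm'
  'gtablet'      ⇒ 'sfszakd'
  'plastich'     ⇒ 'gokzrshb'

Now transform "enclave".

ddmbkzu

Rule — move the last character to the front, then shift every letter 1 place backward in the alphabet (wrapping around).
On "enclave": the first step gives "eenclav", and the second then gives "ddmbkzu".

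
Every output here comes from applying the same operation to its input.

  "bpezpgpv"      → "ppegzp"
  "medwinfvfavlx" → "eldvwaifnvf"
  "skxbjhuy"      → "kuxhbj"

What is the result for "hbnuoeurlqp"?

bqnluroue

The rule is to take characters alternately from the front and the back (1st, last, 2nd, 2nd-last, ...), then delete the first 2 characters.
"hbnuoeurlqp" → "hpbqnluroue" → "bqnluroue".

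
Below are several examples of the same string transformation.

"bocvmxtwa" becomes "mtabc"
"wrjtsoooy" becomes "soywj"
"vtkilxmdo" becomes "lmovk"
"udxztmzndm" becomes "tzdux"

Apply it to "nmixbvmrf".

The pattern: keep every other character starting from the first (positions 1st, 3rd, 5th, ...), then move the last 3 characters to the front (rotate right by 3).
For "nmixbvmrf" the result is "bmfni".

bmfni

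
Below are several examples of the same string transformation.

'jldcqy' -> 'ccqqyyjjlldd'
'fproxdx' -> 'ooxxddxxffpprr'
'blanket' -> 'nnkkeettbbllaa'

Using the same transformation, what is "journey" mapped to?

Each output is the input with this applied: move the first 3 characters to the end (rotate left by 3), then double every character.
Applying both steps to "journey": "rneyjou", then "rrnneeyyjjoouu".

rrnneeyyjjoouu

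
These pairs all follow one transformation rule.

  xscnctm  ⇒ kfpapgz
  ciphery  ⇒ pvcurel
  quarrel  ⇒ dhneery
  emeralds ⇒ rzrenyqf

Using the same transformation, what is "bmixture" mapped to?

The rule is to shift every letter 13 places forward in the alphabet (wrapping around) — i.e. ROT13.
On "bmixture" that produces "ozvkgher".

ozvkgher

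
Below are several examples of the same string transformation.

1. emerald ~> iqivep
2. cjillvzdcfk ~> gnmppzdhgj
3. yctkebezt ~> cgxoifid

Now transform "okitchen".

somxgli

The pattern: delete the last character, then shift every letter 4 places forward in the alphabet (wrapping around).
"okitchen" → "okitche" → "somxgli".
(Check on "emerald": → "emeral" → "iqivep" ✓)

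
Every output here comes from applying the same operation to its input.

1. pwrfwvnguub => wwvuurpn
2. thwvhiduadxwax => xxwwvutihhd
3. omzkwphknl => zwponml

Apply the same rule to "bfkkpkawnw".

Looking at the pairs, the operation is to sort the characters into reverse alphabetical order, then delete the last 3 characters.
For "bfkkpkawnw", step one produces "wwpnkkkfba"; step two turns that into "wwpnkkk".

wwpnkkk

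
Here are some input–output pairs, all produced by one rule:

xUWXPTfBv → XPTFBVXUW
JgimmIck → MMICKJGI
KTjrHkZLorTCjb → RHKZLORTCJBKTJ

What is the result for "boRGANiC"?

What's happening: move the first 3 characters to the end (rotate left by 3), then convert every letter to uppercase.
Applying both steps to "boRGANiC": "GANiCboR", then "GANICBOR".

GANICBOR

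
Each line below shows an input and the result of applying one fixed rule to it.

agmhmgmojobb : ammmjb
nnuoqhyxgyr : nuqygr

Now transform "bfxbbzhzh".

bxbhh

The rule is to keep every other character starting from the first (positions 1st, 3rd, 5th, ...).
For "bfxbbzhzh" the result is "bxbhh".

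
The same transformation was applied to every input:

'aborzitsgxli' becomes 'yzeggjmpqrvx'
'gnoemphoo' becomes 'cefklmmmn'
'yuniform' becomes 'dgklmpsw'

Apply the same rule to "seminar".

What's happening: sort the characters into alphabetical order, then shift every letter 2 places backward in the alphabet (wrapping around).
Starting from "seminar": after the first operation, "aeimnrs"; after the second, "ycgklpq".
(Check on "yuniform": → "fimnoruy" → "dgklmpsw" ✓)

ycgklpq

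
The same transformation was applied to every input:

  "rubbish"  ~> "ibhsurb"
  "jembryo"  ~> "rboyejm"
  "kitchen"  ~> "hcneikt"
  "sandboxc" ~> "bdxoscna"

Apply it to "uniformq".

ofmruqin

The rule is to move the first 3 characters to the end (rotate left by 3), then swap each adjacent pair of characters (1↔2, 3↔4, ...).
Starting from "uniformq": after the first operation, "formquni"; after the second, "ofmruqin".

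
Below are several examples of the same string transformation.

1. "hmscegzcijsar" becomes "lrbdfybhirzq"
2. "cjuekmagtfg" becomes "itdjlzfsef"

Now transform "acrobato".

bqnazsn

In each case the input is transformed by: shift every letter 1 place backward in the alphabet (wrapping around), then delete the first character.
Working it through for "acrobato": intermediate "zbqnazsn", final "bqnazsn".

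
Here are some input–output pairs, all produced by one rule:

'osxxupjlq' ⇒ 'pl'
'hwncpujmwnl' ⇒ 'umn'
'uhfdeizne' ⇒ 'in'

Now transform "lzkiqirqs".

In each case the input is transformed by: keep every other character starting from the second (positions 2nd, 4th, 6th, ...), then delete the first 2 characters.
Starting from "lzkiqirqs": after the first operation, "ziiq"; after the second, "iq".

iq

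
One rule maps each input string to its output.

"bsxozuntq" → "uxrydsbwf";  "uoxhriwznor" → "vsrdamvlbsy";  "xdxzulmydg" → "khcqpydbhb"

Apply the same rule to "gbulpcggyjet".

xinckkgtpyfk

The pattern: reverse the string, then shift every letter 4 places forward in the alphabet (wrapping around).
Applying that to "gbulpcggyjet" gives "xinckkgtpyfk".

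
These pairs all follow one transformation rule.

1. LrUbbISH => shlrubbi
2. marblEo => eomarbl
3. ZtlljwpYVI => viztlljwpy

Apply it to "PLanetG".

tgplane

In each case the input is transformed by: move the last 2 characters to the front (rotate right by 2), then convert every letter to lowercase.
So "PLanetG" becomes "tgplane".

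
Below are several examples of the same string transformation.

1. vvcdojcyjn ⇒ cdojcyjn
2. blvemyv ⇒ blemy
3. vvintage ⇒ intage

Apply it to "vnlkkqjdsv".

nlkkqjds

The pattern: remove every "v".
So "vnlkkqjdsv" becomes "nlkkqjds".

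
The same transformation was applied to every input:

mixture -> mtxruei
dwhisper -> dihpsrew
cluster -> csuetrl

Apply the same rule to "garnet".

The pattern: swap each adjacent pair of characters (1↔2, 3↔4, ...), then move the first character to the end.
For "garnet", step one produces "agnrte"; step two turns that into "gnrtea".

gnrtea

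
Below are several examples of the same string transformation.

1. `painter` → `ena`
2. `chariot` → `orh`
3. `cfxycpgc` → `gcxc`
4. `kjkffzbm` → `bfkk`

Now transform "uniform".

Looking at the pairs, the operation is to reverse the string, then keep every other character starting from the second (positions 2nd, 4th, 6th, ...).
"uniform" → "mrofinu" → "rfn".

rfn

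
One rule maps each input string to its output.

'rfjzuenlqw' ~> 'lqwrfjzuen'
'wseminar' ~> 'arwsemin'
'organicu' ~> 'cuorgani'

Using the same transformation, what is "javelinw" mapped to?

nwjaveli

In each case the input is transformed by: move the first 2 characters to the end (rotate left by 2), then swap the front and back halves of the string.
Starting from "javelinw": after the first operation, "velinwja"; after the second, "nwjaveli".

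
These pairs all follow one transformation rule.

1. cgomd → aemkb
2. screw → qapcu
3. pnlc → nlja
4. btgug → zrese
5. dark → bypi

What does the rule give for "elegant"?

Each output is the input with this applied: shift every letter 2 places backward in the alphabet (wrapping around).
"elegant" → "cjceylr".

cjceylr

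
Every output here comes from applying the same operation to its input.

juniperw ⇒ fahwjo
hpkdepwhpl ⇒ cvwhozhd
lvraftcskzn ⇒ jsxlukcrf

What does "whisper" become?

Rule — delete the first 2 characters, then shift every letter 8 places backward in the alphabet (wrapping around).
"whisper" → "isper" → "akhwj".

akhwj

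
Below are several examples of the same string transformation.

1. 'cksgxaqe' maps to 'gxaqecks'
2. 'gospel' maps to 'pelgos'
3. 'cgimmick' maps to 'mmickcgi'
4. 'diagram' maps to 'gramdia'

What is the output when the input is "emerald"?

In each case the input is transformed by: move the first 3 characters to the end (rotate left by 3).
On "emerald" that produces "raldeme".

raldeme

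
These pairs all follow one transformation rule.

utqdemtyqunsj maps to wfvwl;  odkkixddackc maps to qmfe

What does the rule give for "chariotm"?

In each case the input is transformed by: shift every letter 2 places forward in the alphabet (wrapping around), then keep one character in every 3, starting at position 1 (positions 1st, 4th, 7th, ...).
Applying both steps to "chariotm": "ejctkqvo", then "etv".

etv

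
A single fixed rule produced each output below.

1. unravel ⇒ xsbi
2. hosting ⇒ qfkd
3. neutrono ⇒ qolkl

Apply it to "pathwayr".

etxvo

What's happening: shift every letter 3 places backward in the alphabet (wrapping around), then delete the first 3 characters.
Starting from "pathwayr": after the first operation, "mxqetxvo"; after the second, "etxvo".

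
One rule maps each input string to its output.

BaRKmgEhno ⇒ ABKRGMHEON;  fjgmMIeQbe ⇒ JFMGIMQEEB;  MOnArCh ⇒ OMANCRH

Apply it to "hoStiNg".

In each case the input is transformed by: swap each adjacent pair of characters (1↔2, 3↔4, ...), then convert every letter to uppercase.
Working it through for "hoStiNg": intermediate "ohtSNig", final "OHTSNIG".

OHTSNIG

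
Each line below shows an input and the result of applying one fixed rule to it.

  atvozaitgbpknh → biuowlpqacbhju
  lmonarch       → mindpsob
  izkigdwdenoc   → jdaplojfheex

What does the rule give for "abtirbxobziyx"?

byczujjasccpy

The rule is to shift every letter 1 place forward in the alphabet (wrapping around), then take characters alternately from the front and the back (1st, last, 2nd, 2nd-last, ...).
For "abtirbxobziyx" the result is "byczujjasccpy".
(Check on "izkigdwdenoc": → "jaljhexefopd" → "jdaplojfheex" ✓)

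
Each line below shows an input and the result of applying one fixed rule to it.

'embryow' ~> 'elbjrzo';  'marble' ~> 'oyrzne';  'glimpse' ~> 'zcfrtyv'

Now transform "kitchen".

Each output is the input with this applied: move the first 3 characters to the end (rotate left by 3), then shift every letter 13 places forward in the alphabet (wrapping around) — i.e. ROT13.
Applying both steps to "kitchen": "chenkit", then "puraxvg".

puraxvg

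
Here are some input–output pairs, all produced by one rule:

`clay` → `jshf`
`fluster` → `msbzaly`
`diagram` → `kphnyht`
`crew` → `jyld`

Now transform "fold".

The pattern: shift every letter 7 places forward in the alphabet (wrapping around).
On "fold" that produces "mvsk".

mvsk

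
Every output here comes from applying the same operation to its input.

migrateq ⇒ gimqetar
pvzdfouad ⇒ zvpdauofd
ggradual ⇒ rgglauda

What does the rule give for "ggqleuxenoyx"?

qggxyonexuel

The pattern: move the first 3 characters to the end (rotate left by 3), then reverse the string.
For "ggqleuxenoyx", step one produces "leuxenoyxggq"; step two turns that into "qggxyonexuel".
(Check on "ggradual": → "adualggr" → "rgglauda" ✓)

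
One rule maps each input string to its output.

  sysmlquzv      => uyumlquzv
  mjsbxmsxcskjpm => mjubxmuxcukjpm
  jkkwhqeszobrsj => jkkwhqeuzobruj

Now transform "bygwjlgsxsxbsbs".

bygwjlguxuxbubu

The rule is to replace every "s" with "u".
Applying that to "bygwjlgsxsxbsbs" gives "bygwjlguxuxbubu".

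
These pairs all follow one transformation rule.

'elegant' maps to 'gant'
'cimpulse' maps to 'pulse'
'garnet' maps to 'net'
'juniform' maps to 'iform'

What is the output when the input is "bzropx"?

opx

Looking at the pairs, the operation is to delete the first 3 characters.
"bzropx" → "opx".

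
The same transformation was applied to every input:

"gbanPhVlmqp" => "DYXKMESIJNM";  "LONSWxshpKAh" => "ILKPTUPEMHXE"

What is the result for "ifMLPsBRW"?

FCJIMPYOT

In each case the input is transformed by: shift every letter 3 places backward in the alphabet (wrapping around), then convert every letter to uppercase.
For "ifMLPsBRW", step one produces "fcJIMpYOT"; step two turns that into "FCJIMPYOT".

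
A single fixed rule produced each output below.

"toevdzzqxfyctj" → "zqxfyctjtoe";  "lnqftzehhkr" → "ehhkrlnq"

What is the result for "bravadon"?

onbra

Rule — move the first 3 characters to the end (rotate left by 3), then delete the first 3 characters.
"bravadon" → "vadonbra" → "onbra".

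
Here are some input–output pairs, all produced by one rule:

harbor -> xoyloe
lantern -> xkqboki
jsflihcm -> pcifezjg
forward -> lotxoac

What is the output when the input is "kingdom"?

Each output is the input with this applied: shift every letter 3 places backward in the alphabet (wrapping around), then move the first character to the end.
Starting from "kingdom": after the first operation, "hfkdalj"; after the second, "fkdaljh".

fkdaljh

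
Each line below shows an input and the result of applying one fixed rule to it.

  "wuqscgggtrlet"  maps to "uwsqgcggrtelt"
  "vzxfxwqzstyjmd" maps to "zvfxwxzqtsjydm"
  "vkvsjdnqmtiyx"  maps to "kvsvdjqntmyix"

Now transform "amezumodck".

mazemudokc

Rule — swap each adjacent pair of characters (1↔2, 3↔4, ...).
"amezumodck" → "mazemudokc".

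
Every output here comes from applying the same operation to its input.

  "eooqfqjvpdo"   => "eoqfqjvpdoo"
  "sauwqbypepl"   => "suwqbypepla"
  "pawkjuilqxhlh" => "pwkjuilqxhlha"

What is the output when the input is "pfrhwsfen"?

prhwsfenf

What's happening: move the first character to the end, then swap the first and last characters.
On "pfrhwsfen": the first step gives "frhwsfenp", and the second then gives "prhwsfenf".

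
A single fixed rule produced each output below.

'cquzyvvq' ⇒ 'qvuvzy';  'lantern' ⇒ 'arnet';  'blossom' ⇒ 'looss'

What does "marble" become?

Each output is the input with this applied: take characters alternately from the front and the back (1st, last, 2nd, 2nd-last, ...), then delete the first 2 characters.
For "marble", step one produces "mealrb"; step two turns that into "alrb".

alrb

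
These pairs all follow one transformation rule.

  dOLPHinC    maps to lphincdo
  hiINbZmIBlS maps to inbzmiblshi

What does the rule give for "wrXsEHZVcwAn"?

xsehzvcwanwr

The transformation: move the first 2 characters to the end (rotate left by 2), then convert every letter to lowercase.
Applying both steps to "wrXsEHZVcwAn": "XsEHZVcwAnwr", then "xsehzvcwanwr".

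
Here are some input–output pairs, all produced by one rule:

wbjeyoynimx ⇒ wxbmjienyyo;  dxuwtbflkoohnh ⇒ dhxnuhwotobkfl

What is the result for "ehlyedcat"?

ethalcyde

In each case the input is transformed by: take characters alternately from the front and the back (1st, last, 2nd, 2nd-last, ...).
On "ehlyedcat" that produces "ethalcyde".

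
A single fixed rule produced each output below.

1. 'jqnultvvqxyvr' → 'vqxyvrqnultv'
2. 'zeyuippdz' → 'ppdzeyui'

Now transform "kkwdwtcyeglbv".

Looking at the pairs, the operation is to delete the first character, then swap the front and back halves of the string.
Starting from "kkwdwtcyeglbv": after the first operation, "kwdwtcyeglbv"; after the second, "yeglbvkwdwtc".

yeglbvkwdwtc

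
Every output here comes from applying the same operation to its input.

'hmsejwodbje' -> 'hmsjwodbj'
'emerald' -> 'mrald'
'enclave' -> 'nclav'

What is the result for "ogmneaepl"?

ogmnapl

What's happening: remove every "e".
On "ogmneaepl" that produces "ogmnapl".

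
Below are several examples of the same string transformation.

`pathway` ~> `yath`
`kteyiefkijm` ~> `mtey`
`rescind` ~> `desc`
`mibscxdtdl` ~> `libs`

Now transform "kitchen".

The pattern: swap the first and last characters, then keep only the first 4 characters.
Working it through for "kitchen": intermediate "nitchek", final "nitc".

nitc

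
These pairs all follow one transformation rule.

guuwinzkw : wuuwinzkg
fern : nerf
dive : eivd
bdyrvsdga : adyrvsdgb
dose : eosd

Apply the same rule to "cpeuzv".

Rule — swap the first and last characters.
Doing the same to "cpeuzv": "vpeuzc".

vpeuzc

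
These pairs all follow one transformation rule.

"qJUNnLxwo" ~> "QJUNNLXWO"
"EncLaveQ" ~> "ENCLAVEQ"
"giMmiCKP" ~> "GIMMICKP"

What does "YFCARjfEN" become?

YFCARJFEN

The rule is to convert every letter to uppercase.
For "YFCARjfEN" the result is "YFCARJFEN".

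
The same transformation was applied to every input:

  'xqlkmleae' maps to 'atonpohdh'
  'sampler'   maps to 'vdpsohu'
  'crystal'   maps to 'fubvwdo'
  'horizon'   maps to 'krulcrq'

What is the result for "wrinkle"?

zulqnoh

The pattern: shift every letter 3 places forward in the alphabet (wrapping around).
"wrinkle" → "zulqnoh".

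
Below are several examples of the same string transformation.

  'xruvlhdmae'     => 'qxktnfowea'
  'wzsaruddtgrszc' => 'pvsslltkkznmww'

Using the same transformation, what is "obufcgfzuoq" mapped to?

hjuhnnysvyz

Each output is the input with this applied: shift every letter 7 places backward in the alphabet (wrapping around), then take characters alternately from the front and the back (1st, last, 2nd, 2nd-last, ...).
Working it through for "obufcgfzuoq": intermediate "hunyvzysnhj", final "hjuhnnysvyz".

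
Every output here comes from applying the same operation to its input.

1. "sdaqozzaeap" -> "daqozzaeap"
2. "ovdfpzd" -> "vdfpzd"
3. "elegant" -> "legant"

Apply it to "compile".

Rule — delete the first character.
For "compile" the result is "ompile".

ompile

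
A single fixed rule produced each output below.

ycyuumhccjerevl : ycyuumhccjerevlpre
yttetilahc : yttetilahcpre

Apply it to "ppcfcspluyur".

ppcfcspluyurpre

Rule — append "pre".
Doing the same to "ppcfcspluyur": "ppcfcspluyurpre".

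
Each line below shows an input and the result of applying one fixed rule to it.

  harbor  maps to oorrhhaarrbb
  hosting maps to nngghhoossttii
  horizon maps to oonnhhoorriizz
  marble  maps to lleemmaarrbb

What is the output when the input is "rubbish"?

sshhrruubbbbii

Each output is the input with this applied: move the last 2 characters to the front (rotate right by 2), then double every character.
Applying both steps to "rubbish": "shrubbi", then "sshhrruubbbbii".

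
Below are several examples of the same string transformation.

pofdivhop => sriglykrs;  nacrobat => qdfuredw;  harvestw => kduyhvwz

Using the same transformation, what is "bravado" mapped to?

eudydgr

In each case the input is transformed by: shift every letter 3 places forward in the alphabet (wrapping around).
"bravado" → "eudydgr".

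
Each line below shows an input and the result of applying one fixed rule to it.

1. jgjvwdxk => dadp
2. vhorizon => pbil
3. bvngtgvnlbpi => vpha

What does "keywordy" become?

eysq

Looking at the pairs, the operation is to shift every letter 6 places backward in the alphabet (wrapping around), then keep only the first 4 characters.
Starting from "keywordy": after the first operation, "eysqilxs"; after the second, "eysq".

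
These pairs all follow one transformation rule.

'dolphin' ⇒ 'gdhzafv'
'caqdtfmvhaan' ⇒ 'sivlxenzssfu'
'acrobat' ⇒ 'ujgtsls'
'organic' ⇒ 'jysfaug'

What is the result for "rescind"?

wkuafvj

In each case the input is transformed by: move the first character to the end, then shift every letter 8 places backward in the alphabet (wrapping around).
For "rescind", step one produces "escindr"; step two turns that into "wkuafvj".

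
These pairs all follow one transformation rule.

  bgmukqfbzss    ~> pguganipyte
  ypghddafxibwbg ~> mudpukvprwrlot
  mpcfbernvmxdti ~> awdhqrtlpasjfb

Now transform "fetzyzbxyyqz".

Each output is the input with this applied: take characters alternately from the front and the back (1st, last, 2nd, 2nd-last, ...), then shift every letter 12 places backward in the alphabet (wrapping around).
Starting from "fetzyzbxyyqz": after the first operation, "fzeqtyzyyxzb"; after the second, "tnsehmnmmlnp".
(Check on "mpcfbernvmxdti": → "miptcdfxbmevrn" → "awdhqrtlpasjfb" ✓)

tnsehmnmmlnp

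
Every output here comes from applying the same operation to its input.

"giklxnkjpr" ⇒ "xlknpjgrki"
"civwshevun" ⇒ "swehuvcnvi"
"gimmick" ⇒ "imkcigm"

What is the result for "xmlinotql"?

Rule — move the first 3 characters to the end (rotate left by 3), then swap each adjacent pair of characters (1↔2, 3↔4, ...).
On "xmlinotql" that produces "nitolqmxl".

nitolqmxl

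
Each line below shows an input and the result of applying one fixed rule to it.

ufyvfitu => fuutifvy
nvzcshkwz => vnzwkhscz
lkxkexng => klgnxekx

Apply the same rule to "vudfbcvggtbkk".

The transformation: move the first 2 characters to the end (rotate left by 2), then reverse the string.
"vudfbcvggtbkk" → "uvkkbtggvcbfd".

uvkkbtggvcbfd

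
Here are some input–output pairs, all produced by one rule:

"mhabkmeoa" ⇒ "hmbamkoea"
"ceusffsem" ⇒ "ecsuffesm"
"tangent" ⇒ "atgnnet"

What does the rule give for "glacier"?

The pattern: swap each adjacent pair of characters (1↔2, 3↔4, ...).
Applying that to "glacier" gives "lgcaeir".

lgcaeir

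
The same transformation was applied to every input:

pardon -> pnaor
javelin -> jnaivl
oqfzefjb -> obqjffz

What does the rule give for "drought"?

Rule — take characters alternately from the front and the back (1st, last, 2nd, 2nd-last, ...), then delete the last character.
On "drought" that produces "dtrhog".

dtrhog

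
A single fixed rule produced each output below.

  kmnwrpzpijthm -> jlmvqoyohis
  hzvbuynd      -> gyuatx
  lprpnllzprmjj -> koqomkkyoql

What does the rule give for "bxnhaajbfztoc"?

Looking at the pairs, the operation is to shift every letter 1 place backward in the alphabet (wrapping around), then delete the last 2 characters.
Starting from "bxnhaajbfztoc": after the first operation, "awmgzziaeysnb"; after the second, "awmgzziaeys".

awmgzziaeys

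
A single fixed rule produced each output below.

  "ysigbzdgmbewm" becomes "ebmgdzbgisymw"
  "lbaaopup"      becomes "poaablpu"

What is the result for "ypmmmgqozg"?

Rule — reverse the string, then move the first 2 characters to the end (rotate left by 2).
"ypmmmgqozg" → "gzoqgmmmpy" → "oqgmmmpygz".

oqgmmmpygz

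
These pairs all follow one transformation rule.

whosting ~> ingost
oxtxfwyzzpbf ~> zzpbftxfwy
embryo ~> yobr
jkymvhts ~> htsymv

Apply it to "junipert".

ertnip

The transformation: delete the first 2 characters, then swap the front and back halves of the string.
Applying both steps to "junipert": "nipert", then "ertnip".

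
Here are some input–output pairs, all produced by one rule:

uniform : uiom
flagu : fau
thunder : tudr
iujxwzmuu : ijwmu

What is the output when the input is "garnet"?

The pattern: keep every other character starting from the first (positions 1st, 3rd, 5th, ...).
For "garnet" the result is "gre".

gre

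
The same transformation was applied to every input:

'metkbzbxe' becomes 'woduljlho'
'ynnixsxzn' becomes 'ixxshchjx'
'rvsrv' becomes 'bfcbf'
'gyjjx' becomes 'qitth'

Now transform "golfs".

qyvpc

Looking at the pairs, the operation is to shift every letter 10 places forward in the alphabet (wrapping around).
Doing the same to "golfs": "qyvpc".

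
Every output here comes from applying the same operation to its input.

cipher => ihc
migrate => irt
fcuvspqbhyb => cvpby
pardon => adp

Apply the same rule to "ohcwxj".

The rule is to swap the first and last characters, then keep every other character starting from the second (positions 2nd, 4th, 6th, ...).
Applying both steps to "ohcwxj": "jhcwxo", then "hwo".

hwo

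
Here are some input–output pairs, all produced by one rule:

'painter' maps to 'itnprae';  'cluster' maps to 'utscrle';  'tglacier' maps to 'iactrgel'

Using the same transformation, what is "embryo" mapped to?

Each output is the input with this applied: take characters alternately from the front and the back (1st, last, 2nd, 2nd-last, ...), then move the last 3 characters to the front (rotate right by 3).
On "embryo": the first step gives "eomybr", and the second then gives "ybreom".

ybreom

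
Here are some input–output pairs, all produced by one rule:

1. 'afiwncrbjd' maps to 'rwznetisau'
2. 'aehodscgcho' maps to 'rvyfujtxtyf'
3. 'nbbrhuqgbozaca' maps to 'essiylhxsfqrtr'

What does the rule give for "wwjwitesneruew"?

nnanzkvjevilvn

Looking at the pairs, the operation is to shift every letter 9 places backward in the alphabet (wrapping around).
"wwjwitesneruew" → "nnanzkvjevilvn".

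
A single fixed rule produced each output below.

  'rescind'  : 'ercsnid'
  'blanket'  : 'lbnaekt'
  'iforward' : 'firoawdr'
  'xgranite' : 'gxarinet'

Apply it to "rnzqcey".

Rule — swap each adjacent pair of characters (1↔2, 3↔4, ...).
"rnzqcey" → "nrqzecy".

nrqzecy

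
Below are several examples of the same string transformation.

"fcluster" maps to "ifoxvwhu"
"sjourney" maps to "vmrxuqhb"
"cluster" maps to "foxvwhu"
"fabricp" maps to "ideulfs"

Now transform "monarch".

prqdufk

The pattern: shift every letter 3 places forward in the alphabet (wrapping around).
"monarch" → "prqdufk".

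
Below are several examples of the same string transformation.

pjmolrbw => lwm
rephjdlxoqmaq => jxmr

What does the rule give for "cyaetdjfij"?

The transformation: move the first 3 characters to the end (rotate left by 3), then keep one character in every 3, starting at position 2 (positions 2nd, 5th, 8th, ...).
"cyaetdjfij" → "tfc".
(Check on "rephjdlxoqmaq": → "hjdlxoqmaqrep" → "jxmr" ✓)

tfc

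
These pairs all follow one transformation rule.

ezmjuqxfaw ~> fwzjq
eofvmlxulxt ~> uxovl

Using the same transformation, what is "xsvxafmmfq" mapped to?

Each output is the input with this applied: keep every other character starting from the second (positions 2nd, 4th, 6th, ...), then move the first 3 characters to the end (rotate left by 3).
Applying both steps to "xsvxafmmfq": "sxfmq", then "mqsxf".
(Check on "eofvmlxulxt": → "ovlux" → "uxovl" ✓)

mqsxf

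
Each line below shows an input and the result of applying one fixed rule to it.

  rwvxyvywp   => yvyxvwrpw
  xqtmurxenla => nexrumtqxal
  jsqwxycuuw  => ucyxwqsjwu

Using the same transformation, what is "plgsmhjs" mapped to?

What's happening: reverse the string, then move the first 2 characters to the end (rotate left by 2).
"plgsmhjs" → "sjhmsglp" → "hmsglpsj".

hmsglpsj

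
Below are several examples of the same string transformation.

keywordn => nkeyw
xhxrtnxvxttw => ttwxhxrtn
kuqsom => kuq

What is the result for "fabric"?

fab

The rule is to swap the front and back halves of the string, then delete the first 3 characters.
Applying both steps to "fabric": "ricfab", then "fab".
(Check on "xhxrtnxvxttw": → "xvxttwxhxrtn" → "ttwxhxrtn" ✓)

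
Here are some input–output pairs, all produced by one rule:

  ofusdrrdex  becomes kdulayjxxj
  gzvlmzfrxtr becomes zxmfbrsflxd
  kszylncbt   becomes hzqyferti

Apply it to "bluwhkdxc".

Rule — move the last 2 characters to the front (rotate right by 2), then shift every letter 6 places forward in the alphabet (wrapping around).
Working it through for "bluwhkdxc": intermediate "xcbluwhkd", final "dihracnqj".

dihracnqj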